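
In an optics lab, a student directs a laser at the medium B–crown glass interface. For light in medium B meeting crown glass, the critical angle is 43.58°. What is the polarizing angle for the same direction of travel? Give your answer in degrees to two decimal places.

θ_B ≈ 34.58°

sin θ_c = n₂/n₁, so n₂/n₁ = sin 43.58° = 0.6894.
Brewster: tan θ_B = n₂/n₁ = 0.6894.
θ_B = arctan(0.6894) = 34.58°.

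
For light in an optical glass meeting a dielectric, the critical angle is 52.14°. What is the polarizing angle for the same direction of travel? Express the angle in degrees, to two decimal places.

θ_B ≈ 38.29°

sin θ_c = n₂/n₁, so n₂/n₁ = sin 52.14° = 0.7895.
Brewster: tan θ_B = n₂/n₁ = 0.7895.
θ_B = arctan(0.7895) = 38.29°.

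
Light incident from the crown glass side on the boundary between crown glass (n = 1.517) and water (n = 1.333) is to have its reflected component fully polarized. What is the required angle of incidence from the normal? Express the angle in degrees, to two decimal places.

Here n₂/n₁ = 1.333/1.517 = 0.8787, and Brewster's law gives tan θ_B = n₂/n₁. Taking the arctangent, θ_B = 41.31°.

θ_B ≈ 41.31°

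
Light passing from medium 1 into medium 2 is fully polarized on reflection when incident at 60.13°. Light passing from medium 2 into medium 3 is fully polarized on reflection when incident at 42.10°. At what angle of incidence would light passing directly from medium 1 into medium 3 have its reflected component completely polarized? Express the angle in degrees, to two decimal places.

tan θ_B(1→2) = n₂/n₁ = tan 60.13° = 1.7412.
tan θ_B(2→3) = n₃/n₂ = tan 42.10° = 0.9036.
Multiplying, n₃/n₁ = 1.7412 × 0.9036 = 1.5733, and θ_B(1→3) = arctan 1.5733 = 57.56°.

θ_B ≈ 57.56°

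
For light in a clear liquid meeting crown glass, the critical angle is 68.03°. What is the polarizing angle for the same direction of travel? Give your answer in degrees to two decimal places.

θ_B ≈ 42.84°

At the critical angle sin θ_c = n₂/n₁, giving n₂/n₁ = sin 68.03° = 0.9274.
Then tan θ_B = n₂/n₁ = 0.9274, so θ_B = arctan 0.9274 = 42.84°.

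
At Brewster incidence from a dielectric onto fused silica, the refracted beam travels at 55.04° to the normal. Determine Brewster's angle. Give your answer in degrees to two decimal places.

Brewster's condition makes the reflected and refracted beams perpendicular: θ_B + θ_t = 90°.
So θ_B = 90° − θ_t = 90° − 55.04° = 34.96°.

θ_B ≈ 34.96°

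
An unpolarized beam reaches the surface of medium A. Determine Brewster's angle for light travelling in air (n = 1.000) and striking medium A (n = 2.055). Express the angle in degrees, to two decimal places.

θ_B ≈ 64.05°

tan θ_B = n₂/n₁ = 2.055/1.000 = 2.0550.
θ_B = arctan(2.0550) = 64.05°.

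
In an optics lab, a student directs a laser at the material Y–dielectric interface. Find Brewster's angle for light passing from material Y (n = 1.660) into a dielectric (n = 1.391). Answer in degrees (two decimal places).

Here n₂/n₁ = 1.391/1.660 = 0.8380, and Brewster's law gives tan θ_B = n₂/n₁.
So θ_B = arctan 0.8380 = 39.96°.

θ_B ≈ 39.96°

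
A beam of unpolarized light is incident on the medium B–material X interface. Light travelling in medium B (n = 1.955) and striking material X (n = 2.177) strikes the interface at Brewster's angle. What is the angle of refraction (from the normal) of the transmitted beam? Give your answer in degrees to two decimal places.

θ_t ≈ 41.92°

tan θ_B = n₂/n₁ = 2.177/1.955 = 1.1136, so θ_B = 48.08°.
The refracted ray is perpendicular to the reflected ray, so θ_t = 90° − θ_B = 41.92°.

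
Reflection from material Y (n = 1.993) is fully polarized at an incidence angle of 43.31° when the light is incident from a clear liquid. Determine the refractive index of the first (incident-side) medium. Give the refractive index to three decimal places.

n ≈ 2.114

Full polarization of the reflected beam means tan θ_B = n₂/n₁, where n₁ is the incident medium (a clear liquid).
n₁ = n₂ / tan θ_B = 1.993 / tan 43.31° = 2.114.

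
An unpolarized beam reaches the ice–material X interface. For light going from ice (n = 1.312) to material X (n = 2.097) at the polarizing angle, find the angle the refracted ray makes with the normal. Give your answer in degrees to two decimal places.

θ_t ≈ 32.03°

tan θ_B = n₂/n₁ = 2.097/1.312 = 1.5983, so θ_B = 57.97°.
At Brewster's angle the reflected and refracted rays are perpendicular, so θ_t = 90° − θ_B = 90° − 57.97° = 32.03°.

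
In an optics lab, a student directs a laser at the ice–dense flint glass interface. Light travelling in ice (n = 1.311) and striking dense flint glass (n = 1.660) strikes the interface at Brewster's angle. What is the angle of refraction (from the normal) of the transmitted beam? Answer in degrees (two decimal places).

θ_t ≈ 38.30°

tan θ_B = n₂/n₁ = 1.660/1.311 = 1.2662, so θ_B = 51.70°.
The refracted ray is perpendicular to the reflected ray, so θ_t = 90° − θ_B = 38.30°.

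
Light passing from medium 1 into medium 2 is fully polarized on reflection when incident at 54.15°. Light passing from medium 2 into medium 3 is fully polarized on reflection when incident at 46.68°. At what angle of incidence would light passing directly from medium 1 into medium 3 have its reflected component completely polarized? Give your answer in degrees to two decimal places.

n₂/n₁ = tan 54.15° = 1.3840 and n₃/n₂ = tan 46.68° = 1.0604.
Multiplying, n₃/n₁ = 1.3840 × 1.0604 = 1.4676, and θ_B(1→3) = arctan 1.4676 = 55.73°.

θ_B ≈ 55.73°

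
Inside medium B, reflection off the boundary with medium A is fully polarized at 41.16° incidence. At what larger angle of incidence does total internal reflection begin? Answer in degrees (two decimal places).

θ_c ≈ 60.95°

From Brewster, n₂/n₁ = tan θ_B = tan 41.16° = 0.8742.
Then sin θ_c = n₂/n₁ = 0.8742, so θ_c = arcsin 0.8742 = 60.95°.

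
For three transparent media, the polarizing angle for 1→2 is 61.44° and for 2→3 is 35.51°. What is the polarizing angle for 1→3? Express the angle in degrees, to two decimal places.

tan θ_B(1→2) = n₂/n₁ = tan 61.44° = 1.8372.
tan θ_B(2→3) = n₃/n₂ = tan 35.51° = 0.7136.
n₃/n₁ = 1.3109. Then tan θ_B(1→3) = n₃/n₁, so θ_B(1→3) = arctan(1.3109) = 52.66°.

θ_B ≈ 52.66°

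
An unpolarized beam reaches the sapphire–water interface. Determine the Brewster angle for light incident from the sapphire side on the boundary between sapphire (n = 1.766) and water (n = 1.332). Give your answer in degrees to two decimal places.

The reflected p-component vanishes when tan θ_B = n₂/n₁.
Here n₂/n₁ = 1.332/1.766 = 0.7542, and Brewster's law gives tan θ_B = n₂/n₁. Taking the arctangent, θ_B = 37.03°.

θ_B ≈ 37.03°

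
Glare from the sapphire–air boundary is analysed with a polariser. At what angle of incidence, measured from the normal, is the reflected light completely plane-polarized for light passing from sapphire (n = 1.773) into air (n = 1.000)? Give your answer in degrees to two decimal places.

θ_B ≈ 29.42°

tan θ_B = n₂/n₁ = 1.000/1.773 = 0.5640.
So θ_B = arctan 0.5640 = 29.42°.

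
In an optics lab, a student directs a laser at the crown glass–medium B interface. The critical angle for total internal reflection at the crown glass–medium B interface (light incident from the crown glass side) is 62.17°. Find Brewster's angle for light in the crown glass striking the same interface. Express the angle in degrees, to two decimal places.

θ_B ≈ 41.49°

At the critical angle sin θ_c = n₂/n₁, giving n₂/n₁ = sin 62.17° = 0.8843.
Then tan θ_B = n₂/n₁ = 0.8843, so θ_B = arctan 0.8843 = 41.49°.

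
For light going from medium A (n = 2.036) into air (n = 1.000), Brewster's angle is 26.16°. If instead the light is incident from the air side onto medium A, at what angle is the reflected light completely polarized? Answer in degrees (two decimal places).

The two Brewster angles are complementary: θ_B' = 90° − θ_B = 90° − 26.16° = 63.84°.

θ_B' ≈ 63.84°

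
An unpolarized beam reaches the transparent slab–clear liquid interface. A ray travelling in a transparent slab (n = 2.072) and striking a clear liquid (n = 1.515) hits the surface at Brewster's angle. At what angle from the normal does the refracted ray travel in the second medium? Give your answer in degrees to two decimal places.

θ_B = arctan(n₂/n₁) = arctan(1.515/2.072) = 36.17°.
Since θ_B + θ_t = 90° at Brewster incidence, θ_t = 90° − 36.17° = 53.83°.

θ_t ≈ 53.83°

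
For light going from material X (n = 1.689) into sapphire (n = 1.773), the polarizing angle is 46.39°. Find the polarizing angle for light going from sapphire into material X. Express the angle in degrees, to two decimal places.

tan θ_B' = n₁/n₂ = 1/tan θ_B, so θ_B' = 90° − θ_B.
θ_B' = 90° − 46.39° = 43.61°.

θ_B' ≈ 43.61°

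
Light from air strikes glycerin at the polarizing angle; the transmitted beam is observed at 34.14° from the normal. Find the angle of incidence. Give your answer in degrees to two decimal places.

θ_B ≈ 55.86°

Since the reflected and refracted rays are at right angles at the polarizing angle, θ_B + θ_t = 90°.
So θ_B = 90° − θ_t = 90° − 34.14° = 55.86°.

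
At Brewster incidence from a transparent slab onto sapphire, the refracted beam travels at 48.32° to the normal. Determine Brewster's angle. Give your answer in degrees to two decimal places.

θ_B ≈ 41.68°

Brewster's condition makes the reflected and refracted beams perpendicular: θ_B + θ_t = 90°.
So θ_B = 90° − θ_t = 90° − 48.32° = 41.68°.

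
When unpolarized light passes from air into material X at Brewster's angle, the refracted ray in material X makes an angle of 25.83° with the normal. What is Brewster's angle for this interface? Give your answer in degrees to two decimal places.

θ_B ≈ 64.17°

Since the reflected and refracted rays are at right angles at the polarizing angle, θ_B + θ_t = 90°.
So θ_B = 90° − θ_t = 90° − 25.83° = 64.17°.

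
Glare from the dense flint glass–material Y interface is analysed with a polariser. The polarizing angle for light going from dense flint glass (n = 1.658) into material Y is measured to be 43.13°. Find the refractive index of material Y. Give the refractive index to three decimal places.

n ≈ 1.553

At the polarizing angle, tan θ_B = n₂/n₁ with n₁ on the incident side (dense flint glass) and n₂ on the transmitted side (material Y).
n₂ = n₁ tan θ_B = 1.658 × tan 43.13° = 1.553.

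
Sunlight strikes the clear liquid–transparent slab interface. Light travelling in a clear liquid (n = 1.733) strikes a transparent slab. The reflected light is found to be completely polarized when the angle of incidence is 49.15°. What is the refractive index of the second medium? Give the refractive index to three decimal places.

Full polarization of the reflected beam means tan θ_B = n₂/n₁, where n₁ is the incident medium (a clear liquid).
n₂ = n₁ tan θ_B = 1.733 × tan 49.15° = 2.004.

n ≈ 2.004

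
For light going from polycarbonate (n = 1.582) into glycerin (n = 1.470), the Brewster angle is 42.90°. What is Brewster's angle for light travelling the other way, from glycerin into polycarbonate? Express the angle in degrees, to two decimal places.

Reversing the direction swaps n₁ and n₂, so tan θ_B' = 1/tan θ_B and θ_B' = 90° − θ_B.
Hence θ_B' = 90° − 42.90° = 47.10°.

θ_B' ≈ 47.10°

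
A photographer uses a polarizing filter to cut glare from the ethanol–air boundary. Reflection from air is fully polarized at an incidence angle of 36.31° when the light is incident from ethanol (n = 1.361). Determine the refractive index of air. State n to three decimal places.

n ≈ 1.000

Full polarization of the reflected beam means tan θ_B = n₂/n₁, where n₁ is the incident medium (ethanol).
n₂ = n₁ tan θ_B = 1.361 × tan 36.31° = 1.000.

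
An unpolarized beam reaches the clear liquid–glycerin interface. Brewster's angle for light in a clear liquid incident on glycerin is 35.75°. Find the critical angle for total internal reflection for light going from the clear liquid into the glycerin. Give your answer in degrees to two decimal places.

From Brewster, n₂/n₁ = tan θ_B = tan 35.75° = 0.7199.
Then sin θ_c = n₂/n₁ = 0.7199, so θ_c = arcsin 0.7199 = 46.05°.

θ_c ≈ 46.05°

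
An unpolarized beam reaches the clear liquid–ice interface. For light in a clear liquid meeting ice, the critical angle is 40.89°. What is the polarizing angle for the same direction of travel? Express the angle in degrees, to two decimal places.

At the critical angle sin θ_c = n₂/n₁, giving n₂/n₁ = sin 40.89° = 0.6546.
Then tan θ_B = n₂/n₁ = 0.6546, so θ_B = arctan 0.6546 = 33.21°.

θ_B ≈ 33.21°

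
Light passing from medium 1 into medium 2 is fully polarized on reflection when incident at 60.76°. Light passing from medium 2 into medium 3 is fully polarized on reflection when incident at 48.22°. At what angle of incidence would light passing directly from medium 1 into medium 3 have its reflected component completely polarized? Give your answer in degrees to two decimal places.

tan θ_B(1→2) = n₂/n₁ = tan 60.76° = 1.7864.
tan θ_B(2→3) = n₃/n₂ = tan 48.22° = 1.1192.
n₃/n₁ = 1.9993. Then tan θ_B(1→3) = n₃/n₁, so θ_B(1→3) = arctan(1.9993) = 63.43°.

θ_B ≈ 63.43°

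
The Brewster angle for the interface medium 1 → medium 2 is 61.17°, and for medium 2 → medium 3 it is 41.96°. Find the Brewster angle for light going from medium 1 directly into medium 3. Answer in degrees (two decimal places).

tan θ_B(1→2) = n₂/n₁ = tan 61.17° = 1.8167.
tan θ_B(2→3) = n₃/n₂ = tan 41.96° = 0.8991.
n₃/n₁ = 1.6335. Then tan θ_B(1→3) = n₃/n₁, so θ_B(1→3) = arctan(1.6335) = 58.53°.

θ_B ≈ 58.53°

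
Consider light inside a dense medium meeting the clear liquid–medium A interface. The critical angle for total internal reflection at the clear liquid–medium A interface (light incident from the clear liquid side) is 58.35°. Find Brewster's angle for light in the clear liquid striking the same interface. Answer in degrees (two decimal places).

θ_B ≈ 40.41°

At the critical angle sin θ_c = n₂/n₁, giving n₂/n₁ = sin 58.35° = 0.8513.
Then tan θ_B = n₂/n₁ = 0.8513, so θ_B = arctan 0.8513 = 40.41°.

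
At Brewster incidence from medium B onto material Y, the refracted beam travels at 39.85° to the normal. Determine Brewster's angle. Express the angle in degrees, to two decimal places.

Brewster's condition makes the reflected and refracted beams perpendicular: θ_B + θ_t = 90°.
So θ_B = 90° − θ_t = 90° − 39.85° = 50.15°.

θ_B ≈ 50.15°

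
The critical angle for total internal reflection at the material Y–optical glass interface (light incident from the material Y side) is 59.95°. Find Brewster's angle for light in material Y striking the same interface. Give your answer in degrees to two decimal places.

sin θ_c = n₂/n₁, so n₂/n₁ = sin 59.95° = 0.8656.
Brewster: tan θ_B = n₂/n₁ = 0.8656.
θ_B = arctan(0.8656) = 40.88°.

θ_B ≈ 40.88°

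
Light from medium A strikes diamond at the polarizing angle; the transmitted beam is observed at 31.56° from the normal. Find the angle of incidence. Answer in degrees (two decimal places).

θ_B ≈ 58.44°

Brewster's condition makes the reflected and refracted beams perpendicular: θ_B + θ_t = 90°.
So θ_B = 90° − θ_t = 90° − 31.56° = 58.44°.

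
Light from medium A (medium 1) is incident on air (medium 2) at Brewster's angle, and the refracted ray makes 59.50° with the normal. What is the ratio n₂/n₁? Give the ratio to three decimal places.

θ_B + θ_t = 90°, so θ_B = 90° − 59.50° = 30.50°.
Then n₂/n₁ = tan θ_B = tan 30.50° = 0.589.

n₂/n₁ ≈ 0.589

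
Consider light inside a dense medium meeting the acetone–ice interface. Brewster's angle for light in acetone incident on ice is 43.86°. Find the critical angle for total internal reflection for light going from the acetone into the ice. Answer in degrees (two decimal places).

From Brewster, n₂/n₁ = tan θ_B = tan 43.86° = 0.9610.
Then sin θ_c = n₂/n₁ = 0.9610, so θ_c = arcsin 0.9610 = 73.94°.

θ_c ≈ 73.94°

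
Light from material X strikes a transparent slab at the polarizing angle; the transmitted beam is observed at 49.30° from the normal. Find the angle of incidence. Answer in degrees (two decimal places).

θ_B ≈ 40.70°

At Brewster's angle the reflected and refracted rays are perpendicular, so θ_B + θ_t = 90°.
So θ_B = 90° − θ_t = 90° − 49.30° = 40.70°.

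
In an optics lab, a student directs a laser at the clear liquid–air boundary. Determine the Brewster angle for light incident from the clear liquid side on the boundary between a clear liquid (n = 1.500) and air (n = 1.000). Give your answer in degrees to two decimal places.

Here n₂/n₁ = 1.000/1.500 = 0.6667, and Brewster's law gives tan θ_B = n₂/n₁. Taking the arctangent, θ_B = 33.69°.

θ_B ≈ 33.69°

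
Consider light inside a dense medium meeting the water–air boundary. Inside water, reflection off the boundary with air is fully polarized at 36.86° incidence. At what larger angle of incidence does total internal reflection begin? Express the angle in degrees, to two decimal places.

θ_c ≈ 48.57°

n₂/n₁ = tan 36.86° = 0.7497; the critical angle satisfies sin θ_c = n₂/n₁.
θ_c = arcsin(0.7497) = 48.57°.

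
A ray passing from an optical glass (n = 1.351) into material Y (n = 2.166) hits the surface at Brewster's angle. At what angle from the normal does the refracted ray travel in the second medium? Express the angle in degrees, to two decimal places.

θ_t ≈ 31.95°

θ_B = arctan(n₂/n₁) = arctan(2.166/1.351) = 58.05°.
The refracted ray is perpendicular to the reflected ray, so θ_t = 90° − θ_B = 31.95°.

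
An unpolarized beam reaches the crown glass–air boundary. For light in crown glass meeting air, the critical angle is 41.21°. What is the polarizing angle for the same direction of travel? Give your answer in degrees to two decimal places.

θ_B ≈ 33.38°

At the critical angle sin θ_c = n₂/n₁, giving n₂/n₁ = sin 41.21° = 0.6588.
Then tan θ_B = n₂/n₁ = 0.6588, so θ_B = arctan 0.6588 = 33.38°.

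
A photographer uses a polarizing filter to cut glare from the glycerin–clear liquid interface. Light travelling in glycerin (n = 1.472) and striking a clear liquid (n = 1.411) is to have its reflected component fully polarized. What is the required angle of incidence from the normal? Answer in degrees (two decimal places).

θ_B ≈ 43.79°

The reflected p-component vanishes when tan θ_B = n₂/n₁.
Brewster's condition: tan θ_B = n₂/n₁ = 1.411/1.472 = 0.9586. Taking the arctangent, θ_B = 43.79°.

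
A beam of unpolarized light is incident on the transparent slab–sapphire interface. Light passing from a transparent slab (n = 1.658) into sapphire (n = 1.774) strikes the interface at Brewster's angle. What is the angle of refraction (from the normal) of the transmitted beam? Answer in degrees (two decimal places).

θ_t ≈ 43.06°

θ_B = arctan(n₂/n₁) = arctan(1.774/1.658) = 46.94°.
Since θ_B + θ_t = 90° at Brewster incidence, θ_t = 90° − 46.94° = 43.06°.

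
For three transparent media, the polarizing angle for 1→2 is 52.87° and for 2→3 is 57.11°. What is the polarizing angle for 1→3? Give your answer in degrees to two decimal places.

θ_B ≈ 63.91°

Each Brewster angle gives a ratio: n₂/n₁ = tan 52.87° = 1.3208, n₃/n₂ = tan 57.11° = 1.5464.
n₃/n₁ = 2.0424. Then tan θ_B(1→3) = n₃/n₁, so θ_B(1→3) = arctan(2.0424) = 63.91°.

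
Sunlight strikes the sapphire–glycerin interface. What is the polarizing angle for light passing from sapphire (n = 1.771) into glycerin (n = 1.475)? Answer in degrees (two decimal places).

At Brewster's angle the reflected and refracted rays are perpendicular, which with Snell's law gives tan θ_B = n₂/n₁.
Here n₂/n₁ = 1.475/1.771 = 0.8329, and Brewster's law gives tan θ_B = n₂/n₁. Taking the arctangent, θ_B = 39.79°.

θ_B ≈ 39.79°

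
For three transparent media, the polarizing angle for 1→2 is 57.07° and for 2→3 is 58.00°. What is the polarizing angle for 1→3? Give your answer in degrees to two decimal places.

θ_B ≈ 67.97°

Each Brewster angle gives a ratio: n₂/n₁ = tan 57.07° = 1.5440, n₃/n₂ = tan 58.00° = 1.6003.
n₃/n₁ = 2.4709. Then tan θ_B(1→3) = n₃/n₁, so θ_B(1→3) = arctan(2.4709) = 67.97°.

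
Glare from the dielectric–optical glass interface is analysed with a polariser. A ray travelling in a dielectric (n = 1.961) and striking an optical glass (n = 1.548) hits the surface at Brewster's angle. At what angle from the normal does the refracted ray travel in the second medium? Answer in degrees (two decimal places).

θ_t ≈ 51.71°

First find Brewster's angle: tan θ_B = 1.548/1.961 = 0.7894, giving θ_B = 38.29°.
The refracted ray is perpendicular to the reflected ray, so θ_t = 90° − θ_B = 51.71°.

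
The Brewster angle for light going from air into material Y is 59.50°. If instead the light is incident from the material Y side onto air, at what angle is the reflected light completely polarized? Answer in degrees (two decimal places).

The two Brewster angles are complementary: θ_B' = 90° − θ_B = 90° − 59.50° = 30.50°.

θ_B' ≈ 30.50°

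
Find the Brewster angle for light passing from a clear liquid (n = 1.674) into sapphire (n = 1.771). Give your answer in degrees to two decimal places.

tan θ_B = n₂/n₁ = 1.771/1.674 = 1.0579.
θ_B = arctan(1.0579) = 46.61°.

θ_B ≈ 46.61°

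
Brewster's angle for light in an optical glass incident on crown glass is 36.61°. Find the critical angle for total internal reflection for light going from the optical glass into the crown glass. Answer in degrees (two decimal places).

tan θ_B = n₂/n₁ = tan 36.61° = 0.7429.
Total internal reflection: sin θ_c = n₂/n₁ = 0.7429.
θ_c = arcsin(0.7429) = 47.98°.

θ_c ≈ 47.98°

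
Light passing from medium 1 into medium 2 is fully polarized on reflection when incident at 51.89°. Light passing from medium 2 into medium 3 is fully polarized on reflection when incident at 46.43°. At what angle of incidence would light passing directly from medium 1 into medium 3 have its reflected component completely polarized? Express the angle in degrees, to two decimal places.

n₂/n₁ = tan 51.89° = 1.2749 and n₃/n₂ = tan 46.43° = 1.0512.
Multiplying, n₃/n₁ = 1.2749 × 1.0512 = 1.3402, and θ_B(1→3) = arctan 1.3402 = 53.27°.

θ_B ≈ 53.27°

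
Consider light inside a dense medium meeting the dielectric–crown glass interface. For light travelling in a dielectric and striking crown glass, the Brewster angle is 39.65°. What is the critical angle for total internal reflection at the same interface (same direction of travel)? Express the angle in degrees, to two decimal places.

From Brewster, n₂/n₁ = tan θ_B = tan 39.65° = 0.8287.
Then sin θ_c = n₂/n₁ = 0.8287, so θ_c = arcsin 0.8287 = 55.97°.

θ_c ≈ 55.97°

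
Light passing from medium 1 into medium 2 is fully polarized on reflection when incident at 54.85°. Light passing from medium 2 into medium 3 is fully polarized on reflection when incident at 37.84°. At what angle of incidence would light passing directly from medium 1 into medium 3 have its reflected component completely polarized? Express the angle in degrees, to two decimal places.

θ_B ≈ 47.81°

Each Brewster angle gives a ratio: n₂/n₁ = tan 54.85° = 1.4202, n₃/n₂ = tan 37.84° = 0.7768.
So n₃/n₁ = (n₂/n₁)(n₃/n₂) = 1.4202 × 0.7768 = 1.1032.
θ_B(1→3) = arctan(1.1032) = 47.81°.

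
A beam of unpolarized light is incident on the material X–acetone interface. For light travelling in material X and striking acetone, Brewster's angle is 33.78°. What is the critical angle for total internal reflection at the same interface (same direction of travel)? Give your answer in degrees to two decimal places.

θ_c ≈ 41.99°

tan θ_B = n₂/n₁ = tan 33.78° = 0.6689.
Total internal reflection: sin θ_c = n₂/n₁ = 0.6689.
θ_c = arcsin(0.6689) = 41.99°.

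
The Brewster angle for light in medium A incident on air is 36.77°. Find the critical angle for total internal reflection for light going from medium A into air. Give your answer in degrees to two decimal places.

n₂/n₁ = tan 36.77° = 0.7473; the critical angle satisfies sin θ_c = n₂/n₁.
θ_c = arcsin(0.7473) = 48.36°.

θ_c ≈ 48.36°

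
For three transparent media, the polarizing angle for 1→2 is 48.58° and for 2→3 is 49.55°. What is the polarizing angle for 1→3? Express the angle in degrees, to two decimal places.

θ_B ≈ 53.05°

Each Brewster angle gives a ratio: n₂/n₁ = tan 48.58° = 1.1335, n₃/n₂ = tan 49.55° = 1.1729.
Multiplying, n₃/n₁ = 1.1335 × 1.1729 = 1.3295, and θ_B(1→3) = arctan 1.3295 = 53.05°.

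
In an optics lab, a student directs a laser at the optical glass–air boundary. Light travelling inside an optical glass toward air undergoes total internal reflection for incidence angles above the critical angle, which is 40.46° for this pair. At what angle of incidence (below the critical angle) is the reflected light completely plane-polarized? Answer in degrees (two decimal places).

At the critical angle sin θ_c = n₂/n₁, giving n₂/n₁ = sin 40.46° = 0.6489.
Then tan θ_B = n₂/n₁ = 0.6489, so θ_B = arctan 0.6489 = 32.98°.

θ_B ≈ 32.98°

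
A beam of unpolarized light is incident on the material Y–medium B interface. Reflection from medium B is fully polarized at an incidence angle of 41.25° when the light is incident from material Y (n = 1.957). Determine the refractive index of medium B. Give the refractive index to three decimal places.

n ≈ 1.716

Brewster's law: tan θ_B = n₂/n₁ (light incident in material Y, refracted into medium B).
n₂ = n₁ tan θ_B = 1.957 × tan 41.25° = 1.716.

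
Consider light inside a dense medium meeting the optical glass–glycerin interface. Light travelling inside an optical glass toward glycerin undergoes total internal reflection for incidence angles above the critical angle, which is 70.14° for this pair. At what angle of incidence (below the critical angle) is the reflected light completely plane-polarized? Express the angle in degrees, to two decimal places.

θ_B ≈ 43.24°

At the critical angle sin θ_c = n₂/n₁, giving n₂/n₁ = sin 70.14° = 0.9405.
Then tan θ_B = n₂/n₁ = 0.9405, so θ_B = arctan 0.9405 = 43.24°.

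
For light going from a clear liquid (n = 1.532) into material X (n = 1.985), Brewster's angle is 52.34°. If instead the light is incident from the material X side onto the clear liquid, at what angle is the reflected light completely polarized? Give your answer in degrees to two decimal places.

The two Brewster angles are complementary: θ_B' = 90° − θ_B = 90° − 52.34° = 37.66°.

θ_B' ≈ 37.66°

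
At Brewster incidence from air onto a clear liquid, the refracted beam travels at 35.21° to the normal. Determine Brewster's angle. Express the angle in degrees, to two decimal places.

At Brewster's angle the reflected and refracted rays are perpendicular, so θ_B + θ_t = 90°.
So θ_B = 90° − θ_t = 90° − 35.21° = 54.79°.

θ_B ≈ 54.79°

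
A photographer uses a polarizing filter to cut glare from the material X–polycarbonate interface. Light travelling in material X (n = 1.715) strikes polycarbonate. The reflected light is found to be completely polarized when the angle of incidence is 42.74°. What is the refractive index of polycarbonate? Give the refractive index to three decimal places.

At the polarizing angle, tan θ_B = n₂/n₁ with n₁ on the incident side (material X) and n₂ on the transmitted side (polycarbonate).
n₂ = n₁ tan θ_B = 1.715 × tan 42.74° = 1.585.

n ≈ 1.585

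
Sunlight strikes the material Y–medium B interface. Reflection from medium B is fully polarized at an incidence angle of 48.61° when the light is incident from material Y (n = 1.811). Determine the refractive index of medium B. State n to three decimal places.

n ≈ 2.055

Brewster's law: tan θ_B = n₂/n₁ (light incident in material Y, refracted into medium B).
n₂ = n₁ tan θ_B = 1.811 × tan 48.61° = 2.055.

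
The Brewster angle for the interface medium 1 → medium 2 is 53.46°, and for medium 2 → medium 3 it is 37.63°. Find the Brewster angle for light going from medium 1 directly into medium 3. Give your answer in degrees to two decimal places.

θ_B ≈ 46.13°

n₂/n₁ = tan 53.46° = 1.3495 and n₃/n₂ = tan 37.63° = 0.7709.
n₃/n₁ = 1.0403. Then tan θ_B(1→3) = n₃/n₁, so θ_B(1→3) = arctan(1.0403) = 46.13°.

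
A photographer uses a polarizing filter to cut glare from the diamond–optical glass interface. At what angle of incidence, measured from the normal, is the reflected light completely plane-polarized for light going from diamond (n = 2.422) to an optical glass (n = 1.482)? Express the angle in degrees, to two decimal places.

θ_B ≈ 31.46°

Here n₂/n₁ = 1.482/2.422 = 0.6119, and Brewster's law gives tan θ_B = n₂/n₁. Taking the arctangent, θ_B = 31.46°.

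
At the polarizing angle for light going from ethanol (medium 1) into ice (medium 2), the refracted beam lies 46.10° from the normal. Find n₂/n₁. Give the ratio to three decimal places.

θ_B + θ_t = 90°, so θ_B = 90° − 46.10° = 43.90°.
Then n₂/n₁ = tan θ_B = tan 43.90° = 0.962.

n₂/n₁ ≈ 0.962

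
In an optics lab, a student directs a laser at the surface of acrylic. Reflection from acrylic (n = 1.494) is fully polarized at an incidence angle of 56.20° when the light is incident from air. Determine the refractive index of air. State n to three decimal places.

n ≈ 1.000

Full polarization of the reflected beam means tan θ_B = n₂/n₁, where n₁ is the incident medium (air).
n₁ = n₂ / tan θ_B = 1.494 / tan 56.20° = 1.000.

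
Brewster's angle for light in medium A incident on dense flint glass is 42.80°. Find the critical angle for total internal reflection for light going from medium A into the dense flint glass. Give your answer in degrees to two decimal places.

tan θ_B = n₂/n₁ = tan 42.80° = 0.9260.
Total internal reflection: sin θ_c = n₂/n₁ = 0.9260.
θ_c = arcsin(0.9260) = 67.82°.

θ_c ≈ 67.82°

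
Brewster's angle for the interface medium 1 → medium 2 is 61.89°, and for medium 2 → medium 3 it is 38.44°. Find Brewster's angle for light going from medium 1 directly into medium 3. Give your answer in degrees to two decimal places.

Each Brewster angle gives a ratio: n₂/n₁ = tan 61.89° = 1.8720, n₃/n₂ = tan 38.44° = 0.7937.
So n₃/n₁ = (n₂/n₁)(n₃/n₂) = 1.8720 × 0.7937 = 1.4859.
θ_B(1→3) = arctan(1.4859) = 56.06°.

θ_B ≈ 56.06°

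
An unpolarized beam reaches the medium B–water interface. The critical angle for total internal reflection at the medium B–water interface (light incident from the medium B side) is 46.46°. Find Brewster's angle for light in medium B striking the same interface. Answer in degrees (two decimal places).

θ_B ≈ 35.94°

sin θ_c = n₂/n₁, so n₂/n₁ = sin 46.46° = 0.7249.
Brewster: tan θ_B = n₂/n₁ = 0.7249.
θ_B = arctan(0.7249) = 35.94°.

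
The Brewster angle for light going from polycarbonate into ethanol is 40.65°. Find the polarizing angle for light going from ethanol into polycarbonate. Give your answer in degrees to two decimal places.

θ_B' ≈ 49.35°

The two Brewster angles are complementary: θ_B' = 90° − θ_B = 90° − 40.65° = 49.35°.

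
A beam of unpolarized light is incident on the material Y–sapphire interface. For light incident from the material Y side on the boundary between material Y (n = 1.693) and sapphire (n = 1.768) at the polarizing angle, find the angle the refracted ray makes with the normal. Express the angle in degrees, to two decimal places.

θ_t ≈ 43.76°

First find Brewster's angle: tan θ_B = 1.768/1.693 = 1.0443, giving θ_B = 46.24°.
The refracted ray is perpendicular to the reflected ray, so θ_t = 90° − θ_B = 43.76°.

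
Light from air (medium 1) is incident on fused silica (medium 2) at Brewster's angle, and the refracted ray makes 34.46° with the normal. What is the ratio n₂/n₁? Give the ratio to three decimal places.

At Brewster incidence θ_B = 90° − θ_t = 90° − 34.46° = 55.54°.
Then n₂/n₁ = tan θ_B = tan 55.54° = 1.457.

n₂/n₁ ≈ 1.457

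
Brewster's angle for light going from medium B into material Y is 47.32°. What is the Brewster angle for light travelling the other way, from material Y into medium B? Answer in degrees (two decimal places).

θ_B' ≈ 42.68°

Reversing the direction swaps n₁ and n₂, so tan θ_B' = 1/tan θ_B and θ_B' = 90° − θ_B.
Hence θ_B' = 90° − 47.32° = 42.68°.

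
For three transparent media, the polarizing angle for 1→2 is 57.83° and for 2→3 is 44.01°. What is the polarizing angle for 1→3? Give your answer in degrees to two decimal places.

θ_B ≈ 56.93°

Each Brewster angle gives a ratio: n₂/n₁ = tan 57.83° = 1.5898, n₃/n₂ = tan 44.01° = 0.9660.
So n₃/n₁ = (n₂/n₁)(n₃/n₂) = 1.5898 × 0.9660 = 1.5358.
θ_B(1→3) = arctan(1.5358) = 56.93°.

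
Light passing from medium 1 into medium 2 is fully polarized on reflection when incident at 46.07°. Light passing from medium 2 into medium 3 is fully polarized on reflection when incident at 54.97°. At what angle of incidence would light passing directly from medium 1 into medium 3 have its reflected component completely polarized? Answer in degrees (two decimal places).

θ_B ≈ 55.97°

tan θ_B(1→2) = n₂/n₁ = tan 46.07° = 1.0381.
tan θ_B(2→3) = n₃/n₂ = tan 54.97° = 1.4266.
So n₃/n₁ = (n₂/n₁)(n₃/n₂) = 1.0381 × 1.4266 = 1.4809.
θ_B(1→3) = arctan(1.4809) = 55.97°.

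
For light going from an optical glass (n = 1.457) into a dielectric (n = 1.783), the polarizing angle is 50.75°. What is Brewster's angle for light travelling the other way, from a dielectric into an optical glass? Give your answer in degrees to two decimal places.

θ_B' ≈ 39.25°

Reversing the direction swaps n₁ and n₂, so tan θ_B' = 1/tan θ_B and θ_B' = 90° − θ_B.
Hence θ_B' = 90° − 50.75° = 39.25°.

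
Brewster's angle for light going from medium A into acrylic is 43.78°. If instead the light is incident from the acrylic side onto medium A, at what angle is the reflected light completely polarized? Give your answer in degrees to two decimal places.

θ_B' ≈ 46.22°

tan θ_B' = n₁/n₂ = 1/tan θ_B, so θ_B' = 90° − θ_B.
θ_B' = 90° − 43.78° = 46.22°.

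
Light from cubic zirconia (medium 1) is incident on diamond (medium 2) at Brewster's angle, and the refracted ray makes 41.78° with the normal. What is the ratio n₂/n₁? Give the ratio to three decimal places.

n₂/n₁ ≈ 1.119

At Brewster incidence θ_B = 90° − θ_t = 90° − 41.78° = 48.22°.
tan θ_B = n₂/n₁, so n₂/n₁ = tan 48.22° = 1.119.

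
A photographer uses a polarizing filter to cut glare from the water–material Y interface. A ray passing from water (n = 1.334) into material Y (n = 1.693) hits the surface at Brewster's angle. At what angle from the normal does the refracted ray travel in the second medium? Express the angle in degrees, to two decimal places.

θ_t ≈ 38.24°

tan θ_B = n₂/n₁ = 1.693/1.334 = 1.2691, so θ_B = 51.76°.
At Brewster's angle the reflected and refracted rays are perpendicular, so θ_t = 90° − θ_B = 90° − 51.76° = 38.24°.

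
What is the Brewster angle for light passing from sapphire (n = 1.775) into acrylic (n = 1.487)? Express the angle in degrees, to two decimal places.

The reflected p-component vanishes when tan θ_B = n₂/n₁.
tan θ_B = n₂/n₁ = 1.487/1.775 = 0.8377.
So θ_B = arctan 0.8377 = 39.95°.

θ_B ≈ 39.95°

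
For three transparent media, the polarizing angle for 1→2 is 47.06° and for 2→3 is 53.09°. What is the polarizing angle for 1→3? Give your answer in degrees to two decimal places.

tan θ_B(1→2) = n₂/n₁ = tan 47.06° = 1.0746.
tan θ_B(2→3) = n₃/n₂ = tan 53.09° = 1.3314.
So n₃/n₁ = (n₂/n₁)(n₃/n₂) = 1.0746 × 1.3314 = 1.4307.
θ_B(1→3) = arctan(1.4307) = 55.05°.

θ_B ≈ 55.05°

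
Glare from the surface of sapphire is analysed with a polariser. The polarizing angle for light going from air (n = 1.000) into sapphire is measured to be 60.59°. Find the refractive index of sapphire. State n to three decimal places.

n ≈ 1.774

Brewster's law: tan θ_B = n₂/n₁ (light incident in air, refracted into sapphire).
n₂ = n₁ tan θ_B = 1.000 × tan 60.59° = 1.774.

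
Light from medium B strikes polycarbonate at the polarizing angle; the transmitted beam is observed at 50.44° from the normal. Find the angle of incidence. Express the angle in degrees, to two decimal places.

θ_B ≈ 39.56°

Brewster's condition makes the reflected and refracted beams perpendicular: θ_B + θ_t = 90°.
θ_B = 90° − 50.44° = 39.56°.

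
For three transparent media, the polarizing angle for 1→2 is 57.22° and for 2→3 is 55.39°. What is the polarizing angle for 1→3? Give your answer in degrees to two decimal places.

θ_B ≈ 66.04°

tan θ_B(1→2) = n₂/n₁ = tan 57.22° = 1.5529.
tan θ_B(2→3) = n₃/n₂ = tan 55.39° = 1.4490.
n₃/n₁ = 2.2502. Then tan θ_B(1→3) = n₃/n₁, so θ_B(1→3) = arctan(2.2502) = 66.04°.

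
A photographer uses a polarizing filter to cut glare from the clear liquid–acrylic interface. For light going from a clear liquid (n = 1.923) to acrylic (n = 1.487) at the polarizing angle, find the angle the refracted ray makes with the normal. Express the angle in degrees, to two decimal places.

tan θ_B = n₂/n₁ = 1.487/1.923 = 0.7733, so θ_B = 37.71°.
Since θ_B + θ_t = 90° at Brewster incidence, θ_t = 90° − 37.71° = 52.29°.

θ_t ≈ 52.29°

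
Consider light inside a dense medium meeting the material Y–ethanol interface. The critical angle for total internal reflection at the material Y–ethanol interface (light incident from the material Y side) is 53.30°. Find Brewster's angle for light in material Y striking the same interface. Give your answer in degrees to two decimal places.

n₂/n₁ = sin θ_c = sin 53.30° = 0.8018.
tan θ_B equals the same ratio, so θ_B = arctan(0.8018) = 38.72°.

θ_B ≈ 38.72°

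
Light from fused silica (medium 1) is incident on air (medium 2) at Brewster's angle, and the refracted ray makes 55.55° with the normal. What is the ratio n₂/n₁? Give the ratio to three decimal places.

n₂/n₁ ≈ 0.686

θ_B + θ_t = 90°, so θ_B = 90° − 55.55° = 34.45°.
Then n₂/n₁ = tan θ_B = tan 34.45° = 0.686.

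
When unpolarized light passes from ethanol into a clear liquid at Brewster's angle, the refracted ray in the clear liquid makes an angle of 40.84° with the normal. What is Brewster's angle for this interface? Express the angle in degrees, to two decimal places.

Brewster's condition makes the reflected and refracted beams perpendicular: θ_B + θ_t = 90°.
θ_B = 90° − 40.84° = 49.16°.

θ_B ≈ 49.16°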